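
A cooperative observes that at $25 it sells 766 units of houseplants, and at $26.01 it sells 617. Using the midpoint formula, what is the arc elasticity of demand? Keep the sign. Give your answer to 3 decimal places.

ΔQ = 617 − 766 = -149; ΔP = 26.01 − 25 = 1.01.
Midpoints: P̄ = 25.51, Q̄ = 691.5.
ε = (ΔQ/ΔP)(P̄/Q̄) = (-149/1.01)(25.51/691.5).

-5.441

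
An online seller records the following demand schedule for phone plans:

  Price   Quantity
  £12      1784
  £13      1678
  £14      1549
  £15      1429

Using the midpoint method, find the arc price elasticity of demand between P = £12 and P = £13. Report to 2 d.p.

At P = 12, Q = 1784; at P = 13, Q = 1678.
ΔQ = -106, ΔP = 1. Midpoints: P̄ = 12.50, Q̄ = 1731.0.
ε = (ΔQ/ΔP)(P̄/Q̄) = (-106/1)(12.50/1731.0).

-0.77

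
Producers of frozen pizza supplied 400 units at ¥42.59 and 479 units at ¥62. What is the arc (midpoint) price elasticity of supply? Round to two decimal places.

ΔQ = 479 − 400 = 79; ΔP = 62 − 42.59 = 19.41.
Midpoints: P̄ = 52.30, Q̄ = 439.5.
ε_s = (ΔQ/ΔP)(P̄/Q̄) = (79/19.41)(52.30/439.5).

0.48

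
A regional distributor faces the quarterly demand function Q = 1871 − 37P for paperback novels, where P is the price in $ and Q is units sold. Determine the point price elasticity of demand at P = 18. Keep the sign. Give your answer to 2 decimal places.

-0.55

At P = 18, Q = 1205.
dQ/dP = −37.
ε = (dQ/dP)(P/Q) = (-37)(18/1205).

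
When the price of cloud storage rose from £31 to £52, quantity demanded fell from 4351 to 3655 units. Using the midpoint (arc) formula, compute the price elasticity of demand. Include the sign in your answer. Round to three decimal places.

-0.344

ΔQ = 3655 − 4351 = -696; ΔP = 52 − 31 = 21.
Midpoints: P̄ = 41.50, Q̄ = 4003.0.
ε = (ΔQ/ΔP)(P̄/Q̄) = (-696/21)(41.50/4003.0).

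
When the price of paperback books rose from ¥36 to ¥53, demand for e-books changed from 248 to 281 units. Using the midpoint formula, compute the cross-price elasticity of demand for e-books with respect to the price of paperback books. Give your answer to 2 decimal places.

0.33

ΔQ_x = 281 − 248 = 33; ΔP_y = 53 − 36 = 17.
Midpoints: P̄_y = 44.50, Q̄_x = 264.5.
ε_xy = (ΔQ_x/ΔP_y)(P̄_y/Q̄_x) = (33/17)(44.50/264.5).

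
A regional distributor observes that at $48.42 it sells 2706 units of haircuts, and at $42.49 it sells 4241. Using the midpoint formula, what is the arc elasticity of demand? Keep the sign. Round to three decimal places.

ΔQ = 4241 − 2706 = 1535; ΔP = 42.49 − 48.42 = -5.93.
Midpoints: P̄ = 45.45, Q̄ = 3473.5.
ε = (ΔQ/ΔP)(P̄/Q̄) = (1535/-5.93)(45.45/3473.5).

-3.387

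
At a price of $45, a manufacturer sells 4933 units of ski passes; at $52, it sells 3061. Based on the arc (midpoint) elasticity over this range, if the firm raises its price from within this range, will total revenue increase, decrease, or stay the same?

decrease

Arc ε = (-1872/7)(48.50/3997.0) ≈ -3.245.
|ε| = 3.25 > 1, so demand is elastic. A price rise therefore reduces total revenue.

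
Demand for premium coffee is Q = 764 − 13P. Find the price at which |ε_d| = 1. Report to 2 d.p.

29.38

For linear demand Q = a − bP, ε = −bP/(a − bP). |ε| = 1 when bP = a − bP, i.e. P = a/(2b).
P = 764/(2·13) = 764/26 = 29.3846.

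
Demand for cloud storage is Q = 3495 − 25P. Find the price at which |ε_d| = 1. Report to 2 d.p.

69.90

For linear demand Q = a − bP, ε = −bP/(a − bP). |ε| = 1 when bP = a − bP, i.e. P = a/(2b).
P = 3495/(2·25) = 3495/50 = 69.9000.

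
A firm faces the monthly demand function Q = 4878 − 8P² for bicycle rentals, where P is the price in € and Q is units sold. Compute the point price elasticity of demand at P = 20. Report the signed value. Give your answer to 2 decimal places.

At P = 20, Q = 1678.
dQ/dP = −16P = -320.
ε = (dQ/dP)(P/Q) = (-320)(20/1678).

-3.81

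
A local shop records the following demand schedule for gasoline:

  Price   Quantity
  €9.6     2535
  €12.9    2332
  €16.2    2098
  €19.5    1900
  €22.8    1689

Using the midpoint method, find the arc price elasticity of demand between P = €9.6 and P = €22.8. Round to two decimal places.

-0.49

At P = 9.6, Q = 2535; at P = 22.8, Q = 1689.
ΔQ = -846, ΔP = 13.2. Midpoints: P̄ = 16.20, Q̄ = 2112.0.
ε = (ΔQ/ΔP)(P̄/Q̄) = (-846/13.2)(16.20/2112.0).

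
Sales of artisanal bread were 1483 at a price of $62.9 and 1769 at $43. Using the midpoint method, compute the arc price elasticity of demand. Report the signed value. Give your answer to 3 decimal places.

ΔQ = 1769 − 1483 = 286; ΔP = 43 − 62.9 = -19.9.
Midpoints: P̄ = 52.95, Q̄ = 1626.0.
ε = (ΔQ/ΔP)(P̄/Q̄) = (286/-19.9)(52.95/1626.0).

-0.468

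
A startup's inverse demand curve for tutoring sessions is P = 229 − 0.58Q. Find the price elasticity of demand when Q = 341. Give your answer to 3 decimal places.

-0.158

At Q = 341, P = 229 − 0.58(341) = 31.22.
dP/dQ = −0.58, so dQ/dP = 1/(−0.58) = -1.724.
ε = (dQ/dP)(P/Q) = (-1.724)(31.22/341).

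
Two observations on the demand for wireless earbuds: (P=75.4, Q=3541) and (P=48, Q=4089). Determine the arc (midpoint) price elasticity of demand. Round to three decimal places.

-0.323

ΔQ = 4089 − 3541 = 548; ΔP = 48 − 75.4 = -27.4.
Midpoints: P̄ = 61.70, Q̄ = 3815.0.
ε = (ΔQ/ΔP)(P̄/Q̄) = (548/-27.4)(61.70/3815.0).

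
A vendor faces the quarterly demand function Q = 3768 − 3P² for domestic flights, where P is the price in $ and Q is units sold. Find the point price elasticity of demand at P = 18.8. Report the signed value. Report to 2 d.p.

-0.78

At P = 18.8, Q = 2707.680.
dQ/dP = −6P = -112.800.
ε = (dQ/dP)(P/Q) = (-112.800)(18.8/2707.680).
|ε| < 1, so demand is inelastic at this price.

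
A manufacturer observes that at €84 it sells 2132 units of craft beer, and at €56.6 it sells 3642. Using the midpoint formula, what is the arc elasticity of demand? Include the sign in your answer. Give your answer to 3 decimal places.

ΔQ = 3642 − 2132 = 1510; ΔP = 56.6 − 84 = -27.4.
Midpoints: P̄ = 70.30, Q̄ = 2887.0.
ε = (ΔQ/ΔP)(P̄/Q̄) = (1510/-27.4)(70.30/2887.0).

-1.342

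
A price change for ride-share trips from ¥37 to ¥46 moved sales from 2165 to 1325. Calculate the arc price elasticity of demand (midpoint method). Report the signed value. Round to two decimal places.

-2.22

ΔQ = 1325 − 2165 = -840; ΔP = 46 − 37 = 9.
Midpoints: P̄ = 41.50, Q̄ = 1745.0.
ε = (ΔQ/ΔP)(P̄/Q̄) = (-840/9)(41.50/1745.0).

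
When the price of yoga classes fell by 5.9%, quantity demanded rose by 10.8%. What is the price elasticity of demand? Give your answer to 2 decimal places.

-1.83

ε = %ΔQ / %ΔP = (10.8)/(-5.9) = -1.831.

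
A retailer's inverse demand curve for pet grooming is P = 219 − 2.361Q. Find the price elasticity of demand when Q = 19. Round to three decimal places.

-3.882

At Q = 19, P = 219 − 2.361(19) = 174.14.
dP/dQ = −2.361, so dQ/dP = 1/(−2.361) = -0.424.
ε = (dQ/dP)(P/Q) = (-0.424)(174.14/19).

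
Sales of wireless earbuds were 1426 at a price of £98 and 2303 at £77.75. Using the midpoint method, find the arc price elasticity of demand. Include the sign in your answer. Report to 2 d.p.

ΔQ = 2303 − 1426 = 877; ΔP = 77.75 − 98 = -20.25.
Midpoints: P̄ = 87.88, Q̄ = 1864.5.
ε = (ΔQ/ΔP)(P̄/Q̄) = (877/-20.25)(87.88/1864.5).

-2.04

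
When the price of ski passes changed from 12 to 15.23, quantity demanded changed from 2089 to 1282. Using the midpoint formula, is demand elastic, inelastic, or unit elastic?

Arc ε ≈ -2.018.
|ε| = 2.02 > 1.

elastic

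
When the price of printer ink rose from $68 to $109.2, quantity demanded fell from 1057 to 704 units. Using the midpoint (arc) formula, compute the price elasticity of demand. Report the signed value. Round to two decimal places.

ΔQ = 704 − 1057 = -353; ΔP = 109.2 − 68 = 41.2.
Midpoints: P̄ = 88.60, Q̄ = 880.5.
ε = (ΔQ/ΔP)(P̄/Q̄) = (-353/41.2)(88.60/880.5).

-0.86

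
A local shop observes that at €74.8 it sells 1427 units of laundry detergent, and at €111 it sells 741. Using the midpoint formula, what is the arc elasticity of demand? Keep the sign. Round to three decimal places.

-1.624

ΔQ = 741 − 1427 = -686; ΔP = 111 − 74.8 = 36.2.
Midpoints: P̄ = 92.90, Q̄ = 1084.0.
ε = (ΔQ/ΔP)(P̄/Q̄) = (-686/36.2)(92.90/1084.0).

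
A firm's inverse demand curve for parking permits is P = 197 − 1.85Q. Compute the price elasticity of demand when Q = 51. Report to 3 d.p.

-1.088

At Q = 51, P = 197 − 1.85(51) = 102.65.
dP/dQ = −1.85, so dQ/dP = 1/(−1.85) = -0.541.
ε = (dQ/dP)(P/Q) = (-0.541)(102.65/51).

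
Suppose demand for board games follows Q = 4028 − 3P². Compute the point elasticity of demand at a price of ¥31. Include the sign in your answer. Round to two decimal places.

At P = 31, Q = 1145.
dQ/dP = −6P = -186.
ε = (dQ/dP)(P/Q) = (-186)(31/1145).
|ε| > 1, so demand is elastic at this price.

-5.04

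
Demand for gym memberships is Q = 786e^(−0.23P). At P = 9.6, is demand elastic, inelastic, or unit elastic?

elastic

Q = 86.397, dQ/dP = -19.871.
ε = (dQ/dP)(P/Q) ≈ -2.208.
|ε| = 2.21 > 1.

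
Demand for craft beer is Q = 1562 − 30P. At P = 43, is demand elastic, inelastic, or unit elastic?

Q = 272, dQ/dP = -30.
ε = (dQ/dP)(P/Q) ≈ -4.743.
|ε| = 4.74 > 1.

elastic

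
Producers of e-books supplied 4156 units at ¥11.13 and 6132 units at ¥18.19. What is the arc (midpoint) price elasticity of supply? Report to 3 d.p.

ΔQ = 6132 − 4156 = 1976; ΔP = 18.19 − 11.13 = 7.06.
Midpoints: P̄ = 14.66, Q̄ = 5144.0.
ε_s = (ΔQ/ΔP)(P̄/Q̄) = (1976/7.06)(14.66/5144.0).

0.798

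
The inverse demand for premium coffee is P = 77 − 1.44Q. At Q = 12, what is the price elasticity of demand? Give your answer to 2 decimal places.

-3.46

At Q = 12, P = 77 − 1.44(12) = 59.72.
dP/dQ = −1.44, so dQ/dP = 1/(−1.44) = -0.694.
ε = (dQ/dP)(P/Q) = (-0.694)(59.72/12).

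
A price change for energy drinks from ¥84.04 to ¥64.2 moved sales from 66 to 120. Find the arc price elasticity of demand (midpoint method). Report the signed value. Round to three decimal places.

-2.169

ΔQ = 120 − 66 = 54; ΔP = 64.2 − 84.04 = -19.84.
Midpoints: P̄ = 74.12, Q̄ = 93.0.
ε = (ΔQ/ΔP)(P̄/Q̄) = (54/-19.84)(74.12/93.0).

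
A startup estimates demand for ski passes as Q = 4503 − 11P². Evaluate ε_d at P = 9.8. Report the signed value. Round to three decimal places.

-0.613

At P = 9.8, Q = 3446.560.
dQ/dP = −22P = -215.600.
ε = (dQ/dP)(P/Q) = (-215.600)(9.8/3446.560).
|ε| < 1, so demand is inelastic at this price.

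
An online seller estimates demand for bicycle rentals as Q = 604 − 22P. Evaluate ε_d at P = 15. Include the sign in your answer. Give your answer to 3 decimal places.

-1.204

At P = 15, Q = 274.
dQ/dP = −22.
ε = (dQ/dP)(P/Q) = (-22)(15/274).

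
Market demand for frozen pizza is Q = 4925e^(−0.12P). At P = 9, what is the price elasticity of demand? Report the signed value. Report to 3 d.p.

At P = 9, Q = 1672.508.
dQ/dP = −0.12·4925e^(−0.12P) = −0.12Q = -200.701.
ε = (dQ/dP)(P/Q) = (-200.701)(9/1672.508).

-1.080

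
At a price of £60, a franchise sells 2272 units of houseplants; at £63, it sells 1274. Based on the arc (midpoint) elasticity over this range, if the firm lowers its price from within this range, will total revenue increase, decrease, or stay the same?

increase

Arc ε = (-998/3)(61.50/1773.0) ≈ -11.539.
|ε| = 11.54 > 1, so demand is elastic. A price cut therefore raises total revenue.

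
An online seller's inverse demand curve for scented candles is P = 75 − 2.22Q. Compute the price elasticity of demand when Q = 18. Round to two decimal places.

-0.88

At Q = 18, P = 75 − 2.22(18) = 35.04.
dP/dQ = −2.22, so dQ/dP = 1/(−2.22) = -0.450.
ε = (dQ/dP)(P/Q) = (-0.450)(35.04/18).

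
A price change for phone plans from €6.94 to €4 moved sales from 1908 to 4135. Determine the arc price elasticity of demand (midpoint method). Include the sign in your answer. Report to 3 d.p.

-1.371

ΔQ = 4135 − 1908 = 2227; ΔP = 4 − 6.94 = -2.94.
Midpoints: P̄ = 5.47, Q̄ = 3021.5.
ε = (ΔQ/ΔP)(P̄/Q̄) = (2227/-2.94)(5.47/3021.5).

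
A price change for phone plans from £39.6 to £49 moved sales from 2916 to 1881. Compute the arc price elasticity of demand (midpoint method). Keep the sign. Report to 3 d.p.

ΔQ = 1881 − 2916 = -1035; ΔP = 49 − 39.6 = 9.4.
Midpoints: P̄ = 44.30, Q̄ = 2398.5.
ε = (ΔQ/ΔP)(P̄/Q̄) = (-1035/9.4)(44.30/2398.5).

-2.034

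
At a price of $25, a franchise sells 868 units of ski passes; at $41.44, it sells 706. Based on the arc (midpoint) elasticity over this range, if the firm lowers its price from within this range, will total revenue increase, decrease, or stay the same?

Arc ε = (-162/16.44)(33.22/787.0) ≈ -0.416.
|ε| = 0.42 < 1, so demand is inelastic. A price cut therefore reduces total revenue.

decrease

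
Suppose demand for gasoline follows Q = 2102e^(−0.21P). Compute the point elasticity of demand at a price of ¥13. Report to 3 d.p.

At P = 13, Q = 137.091.
dQ/dP = −0.21·2102e^(−0.21P) = −0.21Q = -28.789.
ε = (dQ/dP)(P/Q) = (-28.789)(13/137.091).

-2.730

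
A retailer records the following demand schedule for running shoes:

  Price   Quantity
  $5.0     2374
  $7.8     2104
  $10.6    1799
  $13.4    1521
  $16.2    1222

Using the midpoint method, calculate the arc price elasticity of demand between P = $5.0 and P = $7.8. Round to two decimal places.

-0.28

At P = 5.0, Q = 2374; at P = 7.8, Q = 2104.
ΔQ = -270, ΔP = 2.8. Midpoints: P̄ = 6.40, Q̄ = 2239.0.
ε = (ΔQ/ΔP)(P̄/Q̄) = (-270/2.8)(6.40/2239.0).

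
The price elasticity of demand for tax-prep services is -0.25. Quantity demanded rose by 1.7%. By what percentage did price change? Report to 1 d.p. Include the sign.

%ΔP ≈ %ΔQ / ε = (1.7%)/(-0.25) = -6.80%.

-6.8%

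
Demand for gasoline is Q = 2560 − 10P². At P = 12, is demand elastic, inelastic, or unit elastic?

elastic

Q = 1120, dQ/dP = -240.
ε = (dQ/dP)(P/Q) ≈ -2.571.
|ε| = 2.57 > 1.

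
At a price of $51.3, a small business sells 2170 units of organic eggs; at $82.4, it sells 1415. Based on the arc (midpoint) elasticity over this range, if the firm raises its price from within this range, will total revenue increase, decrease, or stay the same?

increase

Arc ε = (-755/31.1)(66.85/1792.5) ≈ -0.905.
|ε| = 0.91 < 1, so demand is inelastic. A price rise therefore raises total revenue.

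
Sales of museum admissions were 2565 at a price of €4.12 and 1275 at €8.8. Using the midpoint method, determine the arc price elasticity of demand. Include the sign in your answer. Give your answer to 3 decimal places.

ΔQ = 1275 − 2565 = -1290; ΔP = 8.8 − 4.12 = 4.68.
Midpoints: P̄ = 6.46, Q̄ = 1920.0.
ε = (ΔQ/ΔP)(P̄/Q̄) = (-1290/4.68)(6.46/1920.0).

-0.927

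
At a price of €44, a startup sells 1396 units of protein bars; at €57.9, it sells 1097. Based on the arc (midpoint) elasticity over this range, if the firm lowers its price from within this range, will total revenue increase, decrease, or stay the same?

Arc ε = (-299/13.9)(50.95/1246.5) ≈ -0.879.
|ε| = 0.88 < 1, so demand is inelastic. A price cut therefore reduces total revenue.

decrease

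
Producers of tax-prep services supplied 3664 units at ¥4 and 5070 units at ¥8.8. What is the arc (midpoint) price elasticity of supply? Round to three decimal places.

0.429

ΔQ = 5070 − 3664 = 1406; ΔP = 8.8 − 4 = 4.8.
Midpoints: P̄ = 6.40, Q̄ = 4367.0.
ε_s = (ΔQ/ΔP)(P̄/Q̄) = (1406/4.8)(6.40/4367.0).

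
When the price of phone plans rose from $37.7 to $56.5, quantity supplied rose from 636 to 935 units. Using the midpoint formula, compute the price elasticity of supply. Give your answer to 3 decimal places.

0.954

ΔQ = 935 − 636 = 299; ΔP = 56.5 − 37.7 = 18.8.
Midpoints: P̄ = 47.10, Q̄ = 785.5.
ε_s = (ΔQ/ΔP)(P̄/Q̄) = (299/18.8)(47.10/785.5).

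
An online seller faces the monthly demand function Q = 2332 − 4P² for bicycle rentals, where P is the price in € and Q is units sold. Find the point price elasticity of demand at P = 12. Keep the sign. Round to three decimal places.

At P = 12, Q = 1756.
dQ/dP = −8P = -96.
ε = (dQ/dP)(P/Q) = (-96)(12/1756).
|ε| < 1, so demand is inelastic at this price.

-0.656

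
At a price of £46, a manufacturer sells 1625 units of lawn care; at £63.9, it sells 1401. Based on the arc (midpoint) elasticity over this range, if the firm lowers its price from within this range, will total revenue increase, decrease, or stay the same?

decrease

Arc ε = (-224/17.9)(54.95/1513.0) ≈ -0.454.
|ε| = 0.45 < 1, so demand is inelastic. A price cut therefore reduces total revenue.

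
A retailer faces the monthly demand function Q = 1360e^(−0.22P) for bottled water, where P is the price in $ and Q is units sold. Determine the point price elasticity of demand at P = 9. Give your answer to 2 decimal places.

At P = 9, Q = 187.774.
dQ/dP = −0.22·1360e^(−0.22P) = −0.22Q = -41.310.
ε = (dQ/dP)(P/Q) = (-41.310)(9/187.774).
|ε| > 1, so demand is elastic at this price.

-1.98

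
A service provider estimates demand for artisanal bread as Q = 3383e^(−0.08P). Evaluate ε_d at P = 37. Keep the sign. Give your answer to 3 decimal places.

-2.960

At P = 37, Q = 175.303.
dQ/dP = −0.08·3383e^(−0.08P) = −0.08Q = -14.024.
ε = (dQ/dP)(P/Q) = (-14.024)(37/175.303).
|ε| > 1, so demand is elastic at this price.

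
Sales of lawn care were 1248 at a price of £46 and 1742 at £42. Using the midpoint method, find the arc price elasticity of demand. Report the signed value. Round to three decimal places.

ΔQ = 1742 − 1248 = 494; ΔP = 42 − 46 = -4.
Midpoints: P̄ = 44.00, Q̄ = 1495.0.
ε = (ΔQ/ΔP)(P̄/Q̄) = (494/-4)(44.00/1495.0).

-3.635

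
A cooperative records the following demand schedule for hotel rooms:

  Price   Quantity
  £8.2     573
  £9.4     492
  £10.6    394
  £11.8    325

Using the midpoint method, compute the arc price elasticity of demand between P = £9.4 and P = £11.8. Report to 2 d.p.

-1.81

At P = 9.4, Q = 492; at P = 11.8, Q = 325.
ΔQ = -167, ΔP = 2.4. Midpoints: P̄ = 10.60, Q̄ = 408.5.
ε = (ΔQ/ΔP)(P̄/Q̄) = (-167/2.4)(10.60/408.5).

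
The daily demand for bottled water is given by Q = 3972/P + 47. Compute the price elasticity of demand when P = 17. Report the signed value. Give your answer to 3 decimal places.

-0.833

At P = 17, Q = 280.647.
dQ/dP = −3972/P² = -13.744.
ε = (dQ/dP)(P/Q) = (-13.744)(17/280.647).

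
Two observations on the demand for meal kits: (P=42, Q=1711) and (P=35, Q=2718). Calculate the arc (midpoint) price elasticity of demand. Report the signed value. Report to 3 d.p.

-2.501

ΔQ = 2718 − 1711 = 1007; ΔP = 35 − 42 = -7.
Midpoints: P̄ = 38.50, Q̄ = 2214.5.
ε = (ΔQ/ΔP)(P̄/Q̄) = (1007/-7)(38.50/2214.5).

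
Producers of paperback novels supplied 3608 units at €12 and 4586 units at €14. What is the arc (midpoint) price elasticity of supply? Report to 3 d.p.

ΔQ = 4586 − 3608 = 978; ΔP = 14 − 12 = 2.
Midpoints: P̄ = 13.00, Q̄ = 4097.0.
ε_s = (ΔQ/ΔP)(P̄/Q̄) = (978/2)(13.00/4097.0).

1.552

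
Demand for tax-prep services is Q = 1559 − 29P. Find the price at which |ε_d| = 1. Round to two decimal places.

For linear demand Q = a − bP, ε = −bP/(a − bP). |ε| = 1 when bP = a − bP, i.e. P = a/(2b).
P = 1559/(2·29) = 1559/58 = 26.8793.

26.88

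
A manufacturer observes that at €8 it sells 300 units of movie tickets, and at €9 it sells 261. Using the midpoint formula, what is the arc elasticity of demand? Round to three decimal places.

-1.182

ΔQ = 261 − 300 = -39; ΔP = 9 − 8 = 1.
Midpoints: P̄ = 8.50, Q̄ = 280.5.
ε = (ΔQ/ΔP)(P̄/Q̄) = (-39/1)(8.50/280.5).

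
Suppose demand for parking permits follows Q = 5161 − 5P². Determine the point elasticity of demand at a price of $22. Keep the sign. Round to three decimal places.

At P = 22, Q = 2741.
dQ/dP = −10P = -220.
ε = (dQ/dP)(P/Q) = (-220)(22/2741).
|ε| > 1, so demand is elastic at this price.

-1.766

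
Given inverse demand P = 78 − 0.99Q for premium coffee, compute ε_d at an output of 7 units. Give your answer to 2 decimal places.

-10.26

At Q = 7, P = 78 − 0.99(7) = 71.07.
dP/dQ = −0.99, so dQ/dP = 1/(−0.99) = -1.010.
ε = (dQ/dP)(P/Q) = (-1.010)(71.07/7).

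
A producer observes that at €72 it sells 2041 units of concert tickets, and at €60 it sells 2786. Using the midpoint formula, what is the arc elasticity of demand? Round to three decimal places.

-1.698

ΔQ = 2786 − 2041 = 745; ΔP = 60 − 72 = -12.
Midpoints: P̄ = 66.00, Q̄ = 2413.5.
ε = (ΔQ/ΔP)(P̄/Q̄) = (745/-12)(66.00/2413.5).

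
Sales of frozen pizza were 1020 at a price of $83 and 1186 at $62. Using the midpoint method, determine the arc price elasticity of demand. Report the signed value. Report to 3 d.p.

-0.520

ΔQ = 1186 − 1020 = 166; ΔP = 62 − 83 = -21.
Midpoints: P̄ = 72.50, Q̄ = 1103.0.
ε = (ΔQ/ΔP)(P̄/Q̄) = (166/-21)(72.50/1103.0).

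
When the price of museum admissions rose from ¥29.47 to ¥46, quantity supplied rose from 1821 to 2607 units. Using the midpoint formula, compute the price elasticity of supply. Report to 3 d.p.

ΔQ = 2607 − 1821 = 786; ΔP = 46 − 29.47 = 16.53.
Midpoints: P̄ = 37.73, Q̄ = 2214.0.
ε_s = (ΔQ/ΔP)(P̄/Q̄) = (786/16.53)(37.73/2214.0).

0.810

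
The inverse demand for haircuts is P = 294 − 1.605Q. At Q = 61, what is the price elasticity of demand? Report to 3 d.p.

At Q = 61, P = 294 − 1.605(61) = 196.09.
dP/dQ = −1.605, so dQ/dP = 1/(−1.605) = -0.623.
ε = (dQ/dP)(P/Q) = (-0.623)(196.09/61).

-2.003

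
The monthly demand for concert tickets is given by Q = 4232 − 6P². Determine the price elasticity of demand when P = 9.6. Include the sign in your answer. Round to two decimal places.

At P = 9.6, Q = 3679.040.
dQ/dP = −12P = -115.200.
ε = (dQ/dP)(P/Q) = (-115.200)(9.6/3679.040).

-0.30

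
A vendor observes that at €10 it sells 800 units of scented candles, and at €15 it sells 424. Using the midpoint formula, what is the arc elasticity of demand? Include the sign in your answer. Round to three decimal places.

ΔQ = 424 − 800 = -376; ΔP = 15 − 10 = 5.
Midpoints: P̄ = 12.50, Q̄ = 612.0.
ε = (ΔQ/ΔP)(P̄/Q̄) = (-376/5)(12.50/612.0).

-1.536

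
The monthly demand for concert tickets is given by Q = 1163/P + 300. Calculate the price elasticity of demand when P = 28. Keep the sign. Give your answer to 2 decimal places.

-0.12

At P = 28, Q = 341.536.
dQ/dP = −1163/P² = -1.483.
ε = (dQ/dP)(P/Q) = (-1.483)(28/341.536).
|ε| < 1, so demand is inelastic at this price.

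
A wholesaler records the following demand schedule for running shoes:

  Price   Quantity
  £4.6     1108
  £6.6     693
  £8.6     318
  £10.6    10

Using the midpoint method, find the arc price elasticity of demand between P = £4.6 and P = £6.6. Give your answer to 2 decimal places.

At P = 4.6, Q = 1108; at P = 6.6, Q = 693.
ΔQ = -415, ΔP = 2.0. Midpoints: P̄ = 5.60, Q̄ = 900.5.
ε = (ΔQ/ΔP)(P̄/Q̄) = (-415/2.0)(5.60/900.5).

-1.29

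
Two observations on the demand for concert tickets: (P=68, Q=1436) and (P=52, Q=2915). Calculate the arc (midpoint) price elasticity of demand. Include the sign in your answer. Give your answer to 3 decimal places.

ΔQ = 2915 − 1436 = 1479; ΔP = 52 − 68 = -16.
Midpoints: P̄ = 60.00, Q̄ = 2175.5.
ε = (ΔQ/ΔP)(P̄/Q̄) = (1479/-16)(60.00/2175.5).

-2.549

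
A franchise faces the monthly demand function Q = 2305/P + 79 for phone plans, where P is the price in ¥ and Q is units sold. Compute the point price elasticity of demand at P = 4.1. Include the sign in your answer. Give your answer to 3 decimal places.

-0.877

At P = 4.1, Q = 641.195.
dQ/dP = −2305/P² = -137.121.
ε = (dQ/dP)(P/Q) = (-137.121)(4.1/641.195).
|ε| < 1, so demand is inelastic at this price.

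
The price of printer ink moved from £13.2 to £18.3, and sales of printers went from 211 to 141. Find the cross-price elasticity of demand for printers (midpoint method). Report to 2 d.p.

ΔQ_x = 141 − 211 = -70; ΔP_y = 18.3 − 13.2 = 5.1.
Midpoints: P̄_y = 15.75, Q̄_x = 176.0.
ε_xy = (ΔQ_x/ΔP_y)(P̄_y/Q̄_x) = (-70/5.1)(15.75/176.0).

-1.23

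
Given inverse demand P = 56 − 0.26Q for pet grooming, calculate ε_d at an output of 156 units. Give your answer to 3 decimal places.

At Q = 156, P = 56 − 0.26(156) = 15.44.
dP/dQ = −0.26, so dQ/dP = 1/(−0.26) = -3.846.
ε = (dQ/dP)(P/Q) = (-3.846)(15.44/156).

-0.381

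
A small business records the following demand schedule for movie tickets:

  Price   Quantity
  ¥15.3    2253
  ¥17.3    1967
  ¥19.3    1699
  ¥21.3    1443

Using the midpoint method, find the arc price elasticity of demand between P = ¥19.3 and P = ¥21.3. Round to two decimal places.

-1.65

At P = 19.3, Q = 1699; at P = 21.3, Q = 1443.
ΔQ = -256, ΔP = 2.0. Midpoints: P̄ = 20.30, Q̄ = 1571.0.
ε = (ΔQ/ΔP)(P̄/Q̄) = (-256/2.0)(20.30/1571.0).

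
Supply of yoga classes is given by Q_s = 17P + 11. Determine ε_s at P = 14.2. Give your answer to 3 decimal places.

At P = 14.2, Q_s = 252.40.
dQ_s/dP = 17.
ε_s = (dQ_s/dP)(P/Q_s) = (17)(14.2/252.40).

0.956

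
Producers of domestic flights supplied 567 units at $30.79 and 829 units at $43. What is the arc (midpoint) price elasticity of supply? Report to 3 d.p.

ΔQ = 829 − 567 = 262; ΔP = 43 − 30.79 = 12.21.
Midpoints: P̄ = 36.89, Q̄ = 698.0.
ε_s = (ΔQ/ΔP)(P̄/Q̄) = (262/12.21)(36.89/698.0).

1.134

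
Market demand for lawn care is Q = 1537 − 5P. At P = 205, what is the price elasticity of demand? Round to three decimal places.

At P = 205, Q = 512.
dQ/dP = −5.
ε = (dQ/dP)(P/Q) = (-5)(205/512).

-2.002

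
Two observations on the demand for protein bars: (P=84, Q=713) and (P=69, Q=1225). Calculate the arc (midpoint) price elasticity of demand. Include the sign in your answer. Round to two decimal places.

ΔQ = 1225 − 713 = 512; ΔP = 69 − 84 = -15.
Midpoints: P̄ = 76.50, Q̄ = 969.0.
ε = (ΔQ/ΔP)(P̄/Q̄) = (512/-15)(76.50/969.0).

-2.69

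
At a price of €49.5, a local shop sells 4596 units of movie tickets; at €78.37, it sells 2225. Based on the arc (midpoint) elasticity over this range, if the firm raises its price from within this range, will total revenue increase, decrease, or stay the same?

Arc ε = (-2371/28.87)(63.94/3410.5) ≈ -1.540.
|ε| = 1.54 > 1, so demand is elastic. A price rise therefore reduces total revenue.

decrease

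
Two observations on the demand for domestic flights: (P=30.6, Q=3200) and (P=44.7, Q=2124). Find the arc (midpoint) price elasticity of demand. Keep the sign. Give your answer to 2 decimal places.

ΔQ = 2124 − 3200 = -1076; ΔP = 44.7 − 30.6 = 14.1.
Midpoints: P̄ = 37.65, Q̄ = 2662.0.
ε = (ΔQ/ΔP)(P̄/Q̄) = (-1076/14.1)(37.65/2662.0).

-1.08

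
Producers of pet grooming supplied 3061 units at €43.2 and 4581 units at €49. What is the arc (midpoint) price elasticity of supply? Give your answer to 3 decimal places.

ΔQ = 4581 − 3061 = 1520; ΔP = 49 − 43.2 = 5.8.
Midpoints: P̄ = 46.10, Q̄ = 3821.0.
ε_s = (ΔQ/ΔP)(P̄/Q̄) = (1520/5.8)(46.10/3821.0).

3.162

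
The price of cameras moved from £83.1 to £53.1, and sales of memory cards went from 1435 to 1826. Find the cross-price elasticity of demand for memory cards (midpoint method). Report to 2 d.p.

-0.54

ΔQ_x = 1826 − 1435 = 391; ΔP_y = 53.1 − 83.1 = -30.0.
Midpoints: P̄_y = 68.10, Q̄_x = 1630.5.
ε_xy = (ΔQ_x/ΔP_y)(P̄_y/Q̄_x) = (391/-30.0)(68.10/1630.5).
ε_xy < 0, so the goods are complements.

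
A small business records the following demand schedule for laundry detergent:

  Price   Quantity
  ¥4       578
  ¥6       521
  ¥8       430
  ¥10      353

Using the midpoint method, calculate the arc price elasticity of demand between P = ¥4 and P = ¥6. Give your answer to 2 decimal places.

At P = 4, Q = 578; at P = 6, Q = 521.
ΔQ = -57, ΔP = 2. Midpoints: P̄ = 5.00, Q̄ = 549.5.
ε = (ΔQ/ΔP)(P̄/Q̄) = (-57/2)(5.00/549.5).

-0.26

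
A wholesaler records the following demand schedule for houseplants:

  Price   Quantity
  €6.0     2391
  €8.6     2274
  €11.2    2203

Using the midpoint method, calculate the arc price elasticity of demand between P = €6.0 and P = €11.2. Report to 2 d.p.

-0.14

At P = 6.0, Q = 2391; at P = 11.2, Q = 2203.
ΔQ = -188, ΔP = 5.2. Midpoints: P̄ = 8.60, Q̄ = 2297.0.
ε = (ΔQ/ΔP)(P̄/Q̄) = (-188/5.2)(8.60/2297.0).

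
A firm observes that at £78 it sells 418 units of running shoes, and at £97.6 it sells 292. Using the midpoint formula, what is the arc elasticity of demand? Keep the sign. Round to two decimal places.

-1.59

ΔQ = 292 − 418 = -126; ΔP = 97.6 − 78 = 19.6.
Midpoints: P̄ = 87.80, Q̄ = 355.0.
ε = (ΔQ/ΔP)(P̄/Q̄) = (-126/19.6)(87.80/355.0).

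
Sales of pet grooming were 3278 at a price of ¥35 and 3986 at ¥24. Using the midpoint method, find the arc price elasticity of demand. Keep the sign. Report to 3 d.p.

-0.523

ΔQ = 3986 − 3278 = 708; ΔP = 24 − 35 = -11.
Midpoints: P̄ = 29.50, Q̄ = 3632.0.
ε = (ΔQ/ΔP)(P̄/Q̄) = (708/-11)(29.50/3632.0).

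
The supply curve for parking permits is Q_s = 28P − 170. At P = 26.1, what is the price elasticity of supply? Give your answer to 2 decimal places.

1.30

At P = 26.1, Q_s = 560.80.
dQ_s/dP = 28.
ε_s = (dQ_s/dP)(P/Q_s) = (28)(26.1/560.80).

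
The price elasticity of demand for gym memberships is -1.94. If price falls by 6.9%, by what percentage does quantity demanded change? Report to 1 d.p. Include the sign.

%ΔQ ≈ ε × %ΔP = (-1.94)(-6.9%) = 13.39%.

13.4%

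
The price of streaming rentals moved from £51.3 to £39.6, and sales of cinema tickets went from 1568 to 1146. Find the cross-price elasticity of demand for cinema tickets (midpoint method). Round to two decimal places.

ΔQ_x = 1146 − 1568 = -422; ΔP_y = 39.6 − 51.3 = -11.7.
Midpoints: P̄_y = 45.45, Q̄_x = 1357.0.
ε_xy = (ΔQ_x/ΔP_y)(P̄_y/Q̄_x) = (-422/-11.7)(45.45/1357.0).
ε_xy > 0, so the goods are substitutes.

1.21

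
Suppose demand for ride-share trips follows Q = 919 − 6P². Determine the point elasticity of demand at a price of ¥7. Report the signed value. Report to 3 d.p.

At P = 7, Q = 625.
dQ/dP = −12P = -84.
ε = (dQ/dP)(P/Q) = (-84)(7/625).

-0.941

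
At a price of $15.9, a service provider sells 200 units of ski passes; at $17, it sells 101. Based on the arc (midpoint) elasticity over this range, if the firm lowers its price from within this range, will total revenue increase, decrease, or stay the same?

Arc ε = (-99/1.1)(16.45/150.5) ≈ -9.837.
|ε| = 9.84 > 1, so demand is elastic. A price cut therefore raises total revenue.

increase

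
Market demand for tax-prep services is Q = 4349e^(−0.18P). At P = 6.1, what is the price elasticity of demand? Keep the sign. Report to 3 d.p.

At P = 6.1, Q = 1450.555.
dQ/dP = −0.18·4349e^(−0.18P) = −0.18Q = -261.100.
ε = (dQ/dP)(P/Q) = (-261.100)(6.1/1450.555).

-1.098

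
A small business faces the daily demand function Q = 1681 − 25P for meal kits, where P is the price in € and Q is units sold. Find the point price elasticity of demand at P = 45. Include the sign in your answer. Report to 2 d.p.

-2.02

At P = 45, Q = 556.
dQ/dP = −25.
ε = (dQ/dP)(P/Q) = (-25)(45/556).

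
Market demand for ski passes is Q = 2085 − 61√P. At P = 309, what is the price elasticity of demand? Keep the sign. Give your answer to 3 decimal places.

-0.529

At P = 309, Q = 1012.718.
dQ/dP = −61/(2√P) = -1.735.
ε = (dQ/dP)(P/Q) = (-1.735)(309/1012.718).
|ε| < 1, so demand is inelastic at this price.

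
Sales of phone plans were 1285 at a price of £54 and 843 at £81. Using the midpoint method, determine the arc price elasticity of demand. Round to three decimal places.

ΔQ = 843 − 1285 = -442; ΔP = 81 − 54 = 27.
Midpoints: P̄ = 67.50, Q̄ = 1064.0.
ε = (ΔQ/ΔP)(P̄/Q̄) = (-442/27)(67.50/1064.0).

-1.039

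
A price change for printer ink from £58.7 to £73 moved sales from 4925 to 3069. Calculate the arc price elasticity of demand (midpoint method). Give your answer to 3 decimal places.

ΔQ = 3069 − 4925 = -1856; ΔP = 73 − 58.7 = 14.3.
Midpoints: P̄ = 65.85, Q̄ = 3997.0.
ε = (ΔQ/ΔP)(P̄/Q̄) = (-1856/14.3)(65.85/3997.0).

-2.138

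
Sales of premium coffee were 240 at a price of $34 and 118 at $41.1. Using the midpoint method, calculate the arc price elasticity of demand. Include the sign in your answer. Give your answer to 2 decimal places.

ΔQ = 118 − 240 = -122; ΔP = 41.1 − 34 = 7.1.
Midpoints: P̄ = 37.55, Q̄ = 179.0.
ε = (ΔQ/ΔP)(P̄/Q̄) = (-122/7.1)(37.55/179.0).

-3.60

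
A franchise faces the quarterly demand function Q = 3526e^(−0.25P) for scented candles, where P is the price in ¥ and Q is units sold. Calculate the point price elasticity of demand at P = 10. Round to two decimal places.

-2.50

At P = 10, Q = 289.432.
dQ/dP = −0.25·3526e^(−0.25P) = −0.25Q = -72.358.
ε = (dQ/dP)(P/Q) = (-72.358)(10/289.432).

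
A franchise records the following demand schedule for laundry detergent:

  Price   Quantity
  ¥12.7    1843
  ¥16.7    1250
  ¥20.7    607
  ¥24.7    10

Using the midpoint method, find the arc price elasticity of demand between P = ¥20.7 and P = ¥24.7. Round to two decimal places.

-10.98

At P = 20.7, Q = 607; at P = 24.7, Q = 10.
ΔQ = -597, ΔP = 4.0. Midpoints: P̄ = 22.70, Q̄ = 308.5.
ε = (ΔQ/ΔP)(P̄/Q̄) = (-597/4.0)(22.70/308.5).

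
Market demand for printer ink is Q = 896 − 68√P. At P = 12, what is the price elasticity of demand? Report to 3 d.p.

-0.178

At P = 12, Q = 660.441.
dQ/dP = −68/(2√P) = -9.815.
ε = (dQ/dP)(P/Q) = (-9.815)(12/660.441).
|ε| < 1, so demand is inelastic at this price.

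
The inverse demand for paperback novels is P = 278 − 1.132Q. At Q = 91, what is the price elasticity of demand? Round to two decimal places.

-1.70

At Q = 91, P = 278 − 1.132(91) = 174.99.
dP/dQ = −1.132, so dQ/dP = 1/(−1.132) = -0.883.
ε = (dQ/dP)(P/Q) = (-0.883)(174.99/91).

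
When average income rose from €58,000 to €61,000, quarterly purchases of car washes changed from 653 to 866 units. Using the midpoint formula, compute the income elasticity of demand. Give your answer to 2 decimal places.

5.56

ΔQ = 213, ΔI = 3000. Midpoints: Ī = 59,500, Q̄ = 759.5.
ε_I = (ΔQ/ΔI)(Ī/Q̄) = (213/3000)(59500/759.5).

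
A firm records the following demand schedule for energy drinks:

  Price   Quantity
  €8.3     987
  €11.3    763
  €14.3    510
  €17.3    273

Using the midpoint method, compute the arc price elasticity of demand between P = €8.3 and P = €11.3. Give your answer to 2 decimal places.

-0.84

At P = 8.3, Q = 987; at P = 11.3, Q = 763.
ΔQ = -224, ΔP = 3.0. Midpoints: P̄ = 9.80, Q̄ = 875.0.
ε = (ΔQ/ΔP)(P̄/Q̄) = (-224/3.0)(9.80/875.0).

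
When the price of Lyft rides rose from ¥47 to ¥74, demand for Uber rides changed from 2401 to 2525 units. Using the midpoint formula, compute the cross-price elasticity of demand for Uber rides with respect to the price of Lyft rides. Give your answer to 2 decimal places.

ΔQ_x = 2525 − 2401 = 124; ΔP_y = 74 − 47 = 27.
Midpoints: P̄_y = 60.50, Q̄_x = 2463.0.
ε_xy = (ΔQ_x/ΔP_y)(P̄_y/Q̄_x) = (124/27)(60.50/2463.0).
ε_xy > 0, so the goods are substitutes.

0.11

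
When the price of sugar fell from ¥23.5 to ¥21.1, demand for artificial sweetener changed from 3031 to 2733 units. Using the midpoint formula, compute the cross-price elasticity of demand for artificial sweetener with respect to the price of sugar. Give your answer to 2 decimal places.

ΔQ_x = 2733 − 3031 = -298; ΔP_y = 21.1 − 23.5 = -2.4.
Midpoints: P̄_y = 22.30, Q̄_x = 2882.0.
ε_xy = (ΔQ_x/ΔP_y)(P̄_y/Q̄_x) = (-298/-2.4)(22.30/2882.0).
ε_xy > 0, so the goods are substitutes.

0.96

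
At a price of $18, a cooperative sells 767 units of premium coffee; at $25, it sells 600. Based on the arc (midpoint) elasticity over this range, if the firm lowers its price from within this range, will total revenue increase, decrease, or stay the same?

decrease

Arc ε = (-167/7)(21.50/683.5) ≈ -0.750.
|ε| = 0.75 < 1, so demand is inelastic. A price cut therefore reduces total revenue.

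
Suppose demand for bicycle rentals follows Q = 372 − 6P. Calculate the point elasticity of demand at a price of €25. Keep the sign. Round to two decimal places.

-0.68

At P = 25, Q = 222.
dQ/dP = −6.
ε = (dQ/dP)(P/Q) = (-6)(25/222).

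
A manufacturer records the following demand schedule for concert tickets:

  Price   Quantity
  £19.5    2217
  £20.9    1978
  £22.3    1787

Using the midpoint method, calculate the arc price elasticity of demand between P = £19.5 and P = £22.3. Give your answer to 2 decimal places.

-1.60

At P = 19.5, Q = 2217; at P = 22.3, Q = 1787.
ΔQ = -430, ΔP = 2.8. Midpoints: P̄ = 20.90, Q̄ = 2002.0.
ε = (ΔQ/ΔP)(P̄/Q̄) = (-430/2.8)(20.90/2002.0).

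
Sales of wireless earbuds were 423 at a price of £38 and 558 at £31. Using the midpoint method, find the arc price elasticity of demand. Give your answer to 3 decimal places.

-1.356

ΔQ = 558 − 423 = 135; ΔP = 31 − 38 = -7.
Midpoints: P̄ = 34.50, Q̄ = 490.5.
ε = (ΔQ/ΔP)(P̄/Q̄) = (135/-7)(34.50/490.5).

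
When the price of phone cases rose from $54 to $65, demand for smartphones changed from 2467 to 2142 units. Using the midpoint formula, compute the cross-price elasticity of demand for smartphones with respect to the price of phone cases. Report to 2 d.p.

ΔQ_x = 2142 − 2467 = -325; ΔP_y = 65 − 54 = 11.
Midpoints: P̄_y = 59.50, Q̄_x = 2304.5.
ε_xy = (ΔQ_x/ΔP_y)(P̄_y/Q̄_x) = (-325/11)(59.50/2304.5).

-0.76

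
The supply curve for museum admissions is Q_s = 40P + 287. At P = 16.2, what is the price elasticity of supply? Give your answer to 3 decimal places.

0.693

At P = 16.2, Q_s = 935.
dQ_s/dP = 40.
ε_s = (dQ_s/dP)(P/Q_s) = (40)(16.2/935).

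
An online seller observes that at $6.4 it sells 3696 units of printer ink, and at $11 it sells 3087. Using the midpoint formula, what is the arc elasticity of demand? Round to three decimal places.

ΔQ = 3087 − 3696 = -609; ΔP = 11 − 6.4 = 4.6.
Midpoints: P̄ = 8.70, Q̄ = 3391.5.
ε = (ΔQ/ΔP)(P̄/Q̄) = (-609/4.6)(8.70/3391.5).

-0.340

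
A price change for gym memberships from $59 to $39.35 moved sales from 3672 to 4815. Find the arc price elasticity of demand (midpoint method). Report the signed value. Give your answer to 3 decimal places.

ΔQ = 4815 − 3672 = 1143; ΔP = 39.35 − 59 = -19.65.
Midpoints: P̄ = 49.17, Q̄ = 4243.5.
ε = (ΔQ/ΔP)(P̄/Q̄) = (1143/-19.65)(49.17/4243.5).

-0.674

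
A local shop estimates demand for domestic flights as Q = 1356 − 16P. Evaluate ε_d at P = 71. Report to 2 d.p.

At P = 71, Q = 220.
dQ/dP = −16.
ε = (dQ/dP)(P/Q) = (-16)(71/220).

-5.16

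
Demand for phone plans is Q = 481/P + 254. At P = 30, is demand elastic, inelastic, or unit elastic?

inelastic

Q = 270.033, dQ/dP = -0.534.
ε = (dQ/dP)(P/Q) ≈ -0.059.
|ε| = 0.06 < 1.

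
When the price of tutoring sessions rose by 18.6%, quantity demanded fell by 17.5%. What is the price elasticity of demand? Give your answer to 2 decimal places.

-0.94

ε = %ΔQ / %ΔP = (-17.5)/(18.6) = -0.941.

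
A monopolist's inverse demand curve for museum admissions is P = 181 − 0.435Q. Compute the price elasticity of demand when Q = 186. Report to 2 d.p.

-1.24

At Q = 186, P = 181 − 0.435(186) = 100.09.
dP/dQ = −0.435, so dQ/dP = 1/(−0.435) = -2.299.
ε = (dQ/dP)(P/Q) = (-2.299)(100.09/186).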